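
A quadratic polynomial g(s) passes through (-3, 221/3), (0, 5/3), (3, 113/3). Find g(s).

Write g(s) = as^2 + bs + c. Substituting each data point gives a linear system:
  9a - 3b + c = 221/3
  c = 5/3
  9a + 3b + c = 113/3
Solving the system yields a = 6, b = -6, c = 5/3.
So g(s) = 6s^2 - 6s + 5/3.
Check: g(0) = 5/3. ✓

g(s) = 6s^2 - 6s + 5/3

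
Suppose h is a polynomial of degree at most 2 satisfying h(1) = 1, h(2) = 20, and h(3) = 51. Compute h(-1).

-1

Write h(t) = at^2 + bt + c. Substituting each data point gives a linear system:
  a + b + c = 1
  4a + 2b + c = 20
  9a + 3b + c = 51
Solving the system yields a = 6, b = 1, c = -6.
So h(t) = 6t² + t - 6.
Then h(-1) = -1.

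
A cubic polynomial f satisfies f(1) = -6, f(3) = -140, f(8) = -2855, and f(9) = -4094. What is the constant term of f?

1

Write f(x) = ax^3 + bx^2 + cx + d. Substituting each data point gives a linear system:
  a + b + c + d = -6
  27a + 9b + 3c + d = -140
  512a + 64b + 8c + d = -2855
  729a + 81b + 9c + d = -4094
Solving the system yields a = -6, b = 4, c = -5, d = 1.
So f(x) = -6x³ + 4x² - 5x + 1.
The constant term is 1.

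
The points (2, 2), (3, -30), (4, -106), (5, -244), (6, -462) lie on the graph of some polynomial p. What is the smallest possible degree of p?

3

Forward differences of the values at t = 2, 3, 4, 5, 6:
  p  : 2  -30  -106  -244  -462
  Δ  : -32  -76  -138  -218
  Δ^2: -44  -62  -80
  Δ^3: -18  -18
  Δ^4: 0
The third differences are constant (-18) and nonzero, while all higher differences vanish, so the minimal degree is 3.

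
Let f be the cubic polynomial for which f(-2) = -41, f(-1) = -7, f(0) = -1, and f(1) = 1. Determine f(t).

f(t) = 4t^3 - 2t^2 - 1

Using the Lagrange interpolation formula with nodes -2, -1, 0, 1:
  L_0(t) = (t + 1)t(t - 1) / -6
  L_1(t) = (t + 2)t(t - 1) / 2
  L_2(t) = (t + 2)(t + 1)(t - 1) / -2
  L_3(t) = (t + 2)(t + 1)t / 6
Then f(t) = -41·L_0(t) - 7·L_1(t) - 1·L_2(t) + 1·L_3(t).
Expanding and collecting terms gives f(t) = 4t³ - 2t² - 1.
Check: f(0) = -1. ✓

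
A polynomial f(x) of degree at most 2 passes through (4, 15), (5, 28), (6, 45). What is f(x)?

Write f(x) = ax^2 + bx + c. Substituting each data point gives a linear system:
  16a + 4b + c = 15
  25a + 5b + c = 28
  36a + 6b + c = 45
Solving the system yields a = 2, b = -5, c = 3.
So f(x) = 2x² - 5x + 3.
Check: f(5) = 28. ✓

f(x) = 2x^2 - 5x + 3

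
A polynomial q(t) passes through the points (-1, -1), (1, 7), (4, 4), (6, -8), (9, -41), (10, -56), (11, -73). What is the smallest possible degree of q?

Divided differences on the nodes -1, 1, 4, 6, 9, 10, 11:
  order 0: -1  7  4  -8  -41  -56  -73
  order 1: 4  -1  -6  -11  -15  -17
  order 2: -1  -1  -1  -1  -1
  order 3: 0  0  0  0
  order 4: 0  0  0
  order 5: 0  0
  order 6: 0
The order-2 divided differences are all -1 (nonzero) and every higher order vanishes, so the data lies on a polynomial of degree exactly 2.

2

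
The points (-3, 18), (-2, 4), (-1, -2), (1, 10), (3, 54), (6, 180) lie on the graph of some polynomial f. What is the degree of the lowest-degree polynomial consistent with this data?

Divided differences on the nodes -3, -2, -1, 1, 3, 6:
  order 0: 18  4  -2  10  54  180
  order 1: -14  -6  6  22  42
  order 2: 4  4  4  4
  order 3: 0  0  0
  order 4: 0  0
  order 5: 0
The order-2 divided differences are all 4 (nonzero) and every higher order vanishes, so the data lies on a polynomial of degree exactly 2.

2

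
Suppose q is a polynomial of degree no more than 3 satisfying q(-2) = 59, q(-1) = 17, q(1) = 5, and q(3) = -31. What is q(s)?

q(s) = -3s^3 + 6s^2 - 3s + 5

Write q(s) = as^3 + bs^2 + cs + d. Substituting each data point gives a linear system:
  -8a + 4b - 2c + d = 59
  -a + b - c + d = 17
  a + b + c + d = 5
  27a + 9b + 3c + d = -31
Solving the system yields a = -3, b = 6, c = -3, d = 5.
So q(s) = -3s^3 + 6s^2 - 3s + 5.
Check: q(3) = -31. ✓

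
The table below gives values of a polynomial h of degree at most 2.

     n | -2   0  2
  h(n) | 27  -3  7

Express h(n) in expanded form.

Using the Lagrange interpolation formula with nodes -2, 0, 2:
  L_0(n) = n(n - 2) / 8
  L_1(n) = (n + 2)(n - 2) / -4
  L_2(n) = (n + 2)n / 8
Then h(n) = 27·L_0(n) - 3·L_1(n) + 7·L_2(n).
Expanding and collecting terms gives h(n) = 5n² - 5n - 3.
Check: h(-2) = 27. ✓

h(n) = 5n^2 - 5n - 3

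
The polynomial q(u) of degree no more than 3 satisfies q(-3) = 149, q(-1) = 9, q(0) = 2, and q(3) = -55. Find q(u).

q(u) = -4u^3 + 5u^2 + 2u + 2

Using the Lagrange interpolation formula with nodes -3, -1, 0, 3:
  L_0(u) = (u + 1)u(u - 3) / -36
  L_1(u) = (u + 3)u(u - 3) / 8
  L_2(u) = (u + 3)(u + 1)(u - 3) / -9
  L_3(u) = (u + 3)(u + 1)u / 72
Then q(u) = 149·L_0(u) + 9·L_1(u) + 2·L_2(u) - 55·L_3(u).
Expanding and collecting terms gives q(u) = -4u³ + 5u² + 2u + 2.
Check: q(3) = -55. ✓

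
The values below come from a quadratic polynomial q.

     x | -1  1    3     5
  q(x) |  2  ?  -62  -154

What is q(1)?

The 3 known points determine the degree-2 polynomial uniquely.
Write q(x) = ax^2 + bx + c. Substituting each data point gives a linear system:
  a - b + c = 2
  9a + 3b + c = -62
  25a + 5b + c = -154
Solving the system yields a = -5, b = -6, c = 1.
So q(x) = -5x^2 - 6x + 1.
Then q(1) = -10.

-10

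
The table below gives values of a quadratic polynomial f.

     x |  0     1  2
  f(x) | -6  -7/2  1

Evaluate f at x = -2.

Using the Lagrange interpolation formula with nodes 0, 1, 2:
  L_0(x) = (x - 1)(x - 2) / 2
  L_1(x) = x(x - 2) / -1
  L_2(x) = x(x - 1) / 2
Then f(x) = -6·L_0(x) - 7/2·L_1(x) + 1·L_2(x).
Expanding and collecting terms gives f(x) = x^2 + (3/2)x - 6.
Evaluating at x = -2: f(-2) = -5.

-5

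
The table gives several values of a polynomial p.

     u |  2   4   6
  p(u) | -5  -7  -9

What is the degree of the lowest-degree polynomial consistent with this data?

1

Forward differences of the values at u = 2, 4, 6:
  p  : -5  -7  -9
  Δ  : -2  -2
  Δ^2: 0
The first differences are constant (-2) and nonzero, while all higher differences vanish, so the minimal degree is 1.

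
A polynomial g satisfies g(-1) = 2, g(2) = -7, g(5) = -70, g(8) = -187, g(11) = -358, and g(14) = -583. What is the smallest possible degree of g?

2

Forward differences of the values at n = -1, 2, 5, 8, 11, 14:
  g  : 2  -7  -70  -187  -358  -583
  Δ  : -9  -63  -117  -171  -225
  Δ^2: -54  -54  -54  -54
  Δ^3: 0  0  0
  Δ^4: 0  0
  Δ^5: 0
The second differences are constant (-54) and nonzero, while all higher differences vanish, so the minimal degree is 2.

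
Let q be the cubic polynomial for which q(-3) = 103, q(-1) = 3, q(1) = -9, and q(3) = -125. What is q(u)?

Write q(u) = au^3 + bu^2 + cu + d. Substituting each data point gives a linear system:
  -27a + 9b - 3c + d = 103
  -a + b - c + d = 3
  a + b + c + d = -9
  27a + 9b + 3c + d = -125
Solving the system yields a = -4, b = -1, c = -2, d = -2.
So q(u) = -4u^3 - u^2 - 2u - 2.
Check: q(1) = -9. ✓

q(u) = -4u^3 - u^2 - 2u - 2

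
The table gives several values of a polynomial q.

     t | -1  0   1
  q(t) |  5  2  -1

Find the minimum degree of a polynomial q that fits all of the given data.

1

Forward differences of the values at t = -1, 0, 1:
  q  : 5  2  -1
  Δ  : -3  -3
  Δ^2: 0
The first differences are constant (-3) and nonzero, while all higher differences vanish, so the minimal degree is 1.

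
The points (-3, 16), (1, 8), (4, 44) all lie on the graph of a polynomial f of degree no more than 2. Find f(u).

f(u) = 2u^2 + 2u + 4

Write f(u) = au^2 + bu + c. Substituting each data point gives a linear system:
  9a - 3b + c = 16
  a + b + c = 8
  16a + 4b + c = 44
Solving the system yields a = 2, b = 2, c = 4.
So f(u) = 2u² + 2u + 4.
Check: f(1) = 8. ✓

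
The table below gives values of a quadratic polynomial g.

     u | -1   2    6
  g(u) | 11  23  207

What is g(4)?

91

Write g(u) = au^2 + bu + c. Substituting each data point gives a linear system:
  a - b + c = 11
  4a + 2b + c = 23
  36a + 6b + c = 207
Solving the system yields a = 6, b = -2, c = 3.
So g(u) = 6u² - 2u + 3.
Then g(4) = 91.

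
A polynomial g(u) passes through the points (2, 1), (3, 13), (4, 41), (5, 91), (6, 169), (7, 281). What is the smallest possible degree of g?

3

Forward differences of the values at u = 2, 3, 4, 5, 6, 7:
  g  : 1  13  41  91  169  281
  Δ  : 12  28  50  78  112
  Δ^2: 16  22  28  34
  Δ^3: 6  6  6
  Δ^4: 0  0
  Δ^5: 0
The third differences are constant (6) and nonzero, while all higher differences vanish, so the minimal degree is 3.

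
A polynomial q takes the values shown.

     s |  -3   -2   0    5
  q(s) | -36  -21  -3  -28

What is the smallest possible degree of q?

Divided differences on the nodes -3, -2, 0, 5:
  order 0: -36  -21  -3  -28
  order 1: 15  9  -5
  order 2: -2  -2
  order 3: 0
The order-2 divided differences are all -2 (nonzero) and every higher order vanishes, so the data lies on a polynomial of degree exactly 2.

2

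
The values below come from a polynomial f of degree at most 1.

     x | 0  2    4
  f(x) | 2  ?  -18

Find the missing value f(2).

-8

The 2 known points determine the degree-1 polynomial uniquely.
Write f(x) = ax + b. Substituting each data point gives a linear system:
  b = 2
  4a + b = -18
Solving the system yields a = -5, b = 2.
So f(x) = -5x + 2.
Then f(2) = -8.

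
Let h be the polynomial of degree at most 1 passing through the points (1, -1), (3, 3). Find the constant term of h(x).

-3

Write h(x) = ax + b. Substituting each data point gives a linear system:
  a + b = -1
  3a + b = 3
Solving the system yields a = 2, b = -3.
So h(x) = 2x - 3.
The constant term is -3.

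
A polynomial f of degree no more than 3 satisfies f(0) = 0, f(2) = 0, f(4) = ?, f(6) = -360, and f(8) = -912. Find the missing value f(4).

On equispaced nodes a degree-3 polynomial has vanishing fourth forward difference, so
  f(0) - 4·f(2) + 6·f(4) - 4·f(6) + f(8) = 0.
Substituting the known values and solving for f(4):
  6·f(4) = -528
  f(4) = -88.

-88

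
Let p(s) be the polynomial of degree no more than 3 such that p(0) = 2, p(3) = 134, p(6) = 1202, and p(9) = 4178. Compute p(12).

10034

Using the Lagrange interpolation formula with nodes 0, 3, 6, 9:
  L_0(s) = (s - 3)(s - 6)(s - 9) / -162
  L_1(s) = s(s - 6)(s - 9) / 54
  L_2(s) = s(s - 3)(s - 9) / -54
  L_3(s) = s(s - 3)(s - 6) / 162
Then p(s) = 2·L_0(s) + 134·L_1(s) + 1202·L_2(s) + 4178·L_3(s).
Expanding and collecting terms gives p(s) = 6s^3 - 2s^2 - 4s + 2.
Evaluating at s = 12: p(12) = 10034.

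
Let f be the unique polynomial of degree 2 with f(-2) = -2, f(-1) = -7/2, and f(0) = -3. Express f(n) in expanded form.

Using the Lagrange interpolation formula with nodes -2, -1, 0:
  L_0(n) = (n + 1)n / 2
  L_1(n) = (n + 2)n / -1
  L_2(n) = (n + 2)(n + 1) / 2
Then f(n) = -2·L_0(n) - 7/2·L_1(n) - 3·L_2(n).
Expanding and collecting terms gives f(n) = n^2 + (3/2)n - 3.
Check: f(-1) = -7/2. ✓

f(n) = n^2 + (3/2)n - 3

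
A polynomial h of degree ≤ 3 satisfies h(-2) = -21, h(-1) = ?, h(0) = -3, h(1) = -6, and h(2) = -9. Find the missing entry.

-6

On equispaced nodes a degree-3 polynomial has vanishing fourth forward difference, so
  h(-2) - 4·h(-1) + 6·h(0) - 4·h(1) + h(2) = 0.
Substituting the known values and solving for h(-1):
  -4·h(-1) = 24
  h(-1) = -6.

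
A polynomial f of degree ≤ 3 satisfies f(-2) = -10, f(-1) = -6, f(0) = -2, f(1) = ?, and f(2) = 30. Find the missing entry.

On equispaced nodes a degree-3 polynomial has vanishing fourth forward difference, so
  f(-2) - 4·f(-1) + 6·f(0) - 4·f(1) + f(2) = 0.
Substituting the known values and solving for f(1):
  -4·f(1) = -32
  f(1) = 8.

8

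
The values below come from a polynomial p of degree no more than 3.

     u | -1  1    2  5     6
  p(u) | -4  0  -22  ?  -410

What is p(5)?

-256

The 4 known points determine the degree-3 polynomial uniquely.
Write p(u) = au^3 + bu^2 + cu + d. Substituting each data point gives a linear system:
  -a + b - c + d = -4
  a + b + c + d = 0
  8a + 4b + 2c + d = -22
  216a + 36b + 6c + d = -410
Solving the system yields a = -1, b = -6, c = 3, d = 4.
So p(u) = -u^3 - 6u^2 + 3u + 4.
Then p(5) = -256.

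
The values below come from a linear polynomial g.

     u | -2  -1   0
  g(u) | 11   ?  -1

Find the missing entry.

5

On equispaced nodes a degree-1 polynomial has vanishing second forward difference, so
  g(-2) - 2·g(-1) + g(0) = 0.
Substituting the known values and solving for g(-1):
  -2·g(-1) = -10
  g(-1) = 5.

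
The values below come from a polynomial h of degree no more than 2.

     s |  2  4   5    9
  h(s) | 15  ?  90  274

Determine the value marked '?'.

59

The 3 known points determine the degree-2 polynomial uniquely.
Write h(s) = as^2 + bs + c. Substituting each data point gives a linear system:
  4a + 2b + c = 15
  25a + 5b + c = 90
  81a + 9b + c = 274
Solving the system yields a = 3, b = 4, c = -5.
So h(s) = 3s^2 + 4s - 5.
Then h(4) = 59.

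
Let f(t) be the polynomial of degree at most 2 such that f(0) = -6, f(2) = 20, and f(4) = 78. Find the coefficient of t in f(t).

5

Write f(t) = at^2 + bt + c. Substituting each data point gives a linear system:
  c = -6
  4a + 2b + c = 20
  16a + 4b + c = 78
Solving the system yields a = 4, b = 5, c = -6.
So f(t) = 4t^2 + 5t - 6.
The coefficient of t is 5.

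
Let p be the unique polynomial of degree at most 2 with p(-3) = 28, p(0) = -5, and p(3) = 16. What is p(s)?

Write p(s) = as^2 + bs + c. Substituting each data point gives a linear system:
  9a - 3b + c = 28
  c = -5
  9a + 3b + c = 16
Solving the system yields a = 3, b = -2, c = -5.
So p(s) = 3s² - 2s - 5.
Check: p(-3) = 28. ✓

p(s) = 3s^2 - 2s - 5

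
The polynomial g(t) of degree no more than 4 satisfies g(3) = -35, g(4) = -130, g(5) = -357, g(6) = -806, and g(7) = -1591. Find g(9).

-4745

Write g(t) = at^4 + bt^3 + ct^2 + dt + e. Substituting each data point gives a linear system:
  81a + 27b + 9c + 3d + e = -35
  256a + 64b + 16c + 4d + e = -130
  625a + 125b + 25c + 5d + e = -357
  1296a + 216b + 36c + 6d + e = -806
  2401a + 343b + 49c + 7d + e = -1591
Solving the system yields a = -1, b = 3, c = -5, d = 4, e = -2.
So g(t) = -t^4 + 3t^3 - 5t^2 + 4t - 2.
Then g(9) = -4745.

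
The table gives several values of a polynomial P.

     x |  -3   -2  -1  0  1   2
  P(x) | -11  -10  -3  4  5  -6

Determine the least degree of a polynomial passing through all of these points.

3

Forward differences of the values at x = -3, -2, -1, 0, 1, 2:
  P  : -11  -10  -3  4  5  -6
  Δ  : 1  7  7  1  -11
  Δ^2: 6  0  -6  -12
  Δ^3: -6  -6  -6
  Δ^4: 0  0
  Δ^5: 0
The third differences are constant (-6) and nonzero, while all higher differences vanish, so the minimal degree is 3.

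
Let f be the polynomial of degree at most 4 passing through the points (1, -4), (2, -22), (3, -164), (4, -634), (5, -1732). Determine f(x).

Using the Lagrange interpolation formula with nodes 1, 2, 3, 4, 5:
  L_0(x) = (x - 2)(x - 3)(x - 4)(x - 5) / 24
  L_1(x) = (x - 1)(x - 3)(x - 4)(x - 5) / -6
  L_2(x) = (x - 1)(x - 2)(x - 4)(x - 5) / 4
  L_3(x) = (x - 1)(x - 2)(x - 3)(x - 5) / -6
  L_4(x) = (x - 1)(x - 2)(x - 3)(x - 4) / 24
Then f(x) = -4·L_0(x) - 22·L_1(x) - 164·L_2(x) - 634·L_3(x) - 1732·L_4(x).
Expanding and collecting terms gives f(x) = -4x^4 + 6x^3 + 2x^2 - 6x - 2.
Check: f(2) = -22. ✓

f(x) = -4x^4 + 6x^3 + 2x^2 - 6x - 2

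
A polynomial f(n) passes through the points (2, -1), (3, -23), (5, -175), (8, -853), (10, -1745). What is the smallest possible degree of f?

Divided differences on the nodes 2, 3, 5, 8, 10:
  order 0: -1  -23  -175  -853  -1745
  order 1: -22  -76  -226  -446
  order 2: -18  -30  -44
  order 3: -2  -2
  order 4: 0
The order-3 divided differences are all -2 (nonzero) and every higher order vanishes, so the data lies on a polynomial of degree exactly 3.

3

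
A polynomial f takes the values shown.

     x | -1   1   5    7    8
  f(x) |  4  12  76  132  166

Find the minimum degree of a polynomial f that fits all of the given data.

Divided differences on the nodes -1, 1, 5, 7, 8:
  order 0: 4  12  76  132  166
  order 1: 4  16  28  34
  order 2: 2  2  2
  order 3: 0  0
  order 4: 0
The order-2 divided differences are all 2 (nonzero) and every higher order vanishes, so the data lies on a polynomial of degree exactly 2.

2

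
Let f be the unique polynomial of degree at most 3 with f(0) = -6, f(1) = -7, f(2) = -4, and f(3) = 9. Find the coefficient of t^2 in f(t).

-1

Write f(t) = at^3 + bt^2 + ct + d. Substituting each data point gives a linear system:
  d = -6
  a + b + c + d = -7
  8a + 4b + 2c + d = -4
  27a + 9b + 3c + d = 9
Solving the system yields a = 1, b = -1, c = -1, d = -6.
So f(t) = t³ - t² - t - 6.
The coefficient of t^2 is -1.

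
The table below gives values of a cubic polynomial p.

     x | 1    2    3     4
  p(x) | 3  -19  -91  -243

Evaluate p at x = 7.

Write p(x) = ax^3 + bx^2 + cx + d. Substituting each data point gives a linear system:
  a + b + c + d = 3
  8a + 4b + 2c + d = -19
  27a + 9b + 3c + d = -91
  64a + 16b + 4c + d = -243
Solving the system yields a = -5, b = 5, c = -2, d = 5.
So p(x) = -5x³ + 5x² - 2x + 5.
Then p(7) = -1479.

-1479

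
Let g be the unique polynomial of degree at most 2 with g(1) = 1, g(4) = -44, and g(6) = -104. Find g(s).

g(s) = -3s^2 + 4

Write g(s) = as^2 + bs + c. Substituting each data point gives a linear system:
  a + b + c = 1
  16a + 4b + c = -44
  36a + 6b + c = -104
Solving the system yields a = -3, b = 0, c = 4.
So g(s) = -3s^2 + 4.
Check: g(4) = -44. ✓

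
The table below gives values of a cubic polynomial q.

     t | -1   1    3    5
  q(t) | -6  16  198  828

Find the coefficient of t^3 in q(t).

Write q(t) = at^3 + bt^2 + ct + d. Substituting each data point gives a linear system:
  -a + b - c + d = -6
  a + b + c + d = 16
  27a + 9b + 3c + d = 198
  125a + 25b + 5c + d = 828
Solving the system yields a = 6, b = 2, c = 5, d = 3.
So q(t) = 6t^3 + 2t^2 + 5t + 3.
The leading coefficient is 6.

6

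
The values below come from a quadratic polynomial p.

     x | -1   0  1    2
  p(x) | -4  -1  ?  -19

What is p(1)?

The 3 known points determine the degree-2 polynomial uniquely.
Write p(x) = ax^2 + bx + c. Substituting each data point gives a linear system:
  a - b + c = -4
  c = -1
  4a + 2b + c = -19
Solving the system yields a = -4, b = -1, c = -1.
So p(x) = -4x^2 - x - 1.
Then p(1) = -6.

-6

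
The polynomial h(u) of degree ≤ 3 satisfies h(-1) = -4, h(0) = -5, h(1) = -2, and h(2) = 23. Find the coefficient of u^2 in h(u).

Write h(u) = au^3 + bu^2 + cu + d. Substituting each data point gives a linear system:
  -a + b - c + d = -4
  d = -5
  a + b + c + d = -2
  8a + 4b + 2c + d = 23
Solving the system yields a = 3, b = 2, c = -2, d = -5.
So h(u) = 3u^3 + 2u^2 - 2u - 5.
The coefficient of u^2 is 2.

2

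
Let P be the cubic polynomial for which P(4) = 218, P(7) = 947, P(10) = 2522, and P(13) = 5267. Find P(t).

P(t) = 2t^3 + 5t^2 + 2t + 2

Using the Lagrange interpolation formula with nodes 4, 7, 10, 13:
  L_0(t) = (t - 7)(t - 10)(t - 13) / -162
  L_1(t) = (t - 4)(t - 10)(t - 13) / 54
  L_2(t) = (t - 4)(t - 7)(t - 13) / -54
  L_3(t) = (t - 4)(t - 7)(t - 10) / 162
Then P(t) = 218·L_0(t) + 947·L_1(t) + 2522·L_2(t) + 5267·L_3(t).
Expanding and collecting terms gives P(t) = 2t^3 + 5t^2 + 2t + 2.
Check: P(7) = 947. ✓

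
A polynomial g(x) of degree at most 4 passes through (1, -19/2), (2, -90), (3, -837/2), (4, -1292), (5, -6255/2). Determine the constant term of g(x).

0

Write g(x) = ax^4 + bx^3 + cx^2 + dx + e. Substituting each data point gives a linear system:
  a + b + c + d + e = -19/2
  16a + 8b + 4c + 2d + e = -90
  81a + 27b + 9c + 3d + e = -837/2
  256a + 64b + 16c + 4d + e = -1292
  625a + 125b + 25c + 5d + e = -6255/2
Solving the system yields a = -5, b = 1/2, c = -2, d = -3, e = 0.
So g(x) = -5x^4 + (1/2)x^3 - 2x^2 - 3x.
The constant term is 0.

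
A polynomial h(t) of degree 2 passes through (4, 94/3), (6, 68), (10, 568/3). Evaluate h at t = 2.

Write h(t) = at^2 + bt + c. Substituting each data point gives a linear system:
  16a + 4b + c = 94/3
  36a + 6b + c = 68
  100a + 10b + c = 568/3
Solving the system yields a = 2, b = -5/3, c = 6.
So h(t) = 2t^2 - (5/3)t + 6.
Then h(2) = 32/3.

32/3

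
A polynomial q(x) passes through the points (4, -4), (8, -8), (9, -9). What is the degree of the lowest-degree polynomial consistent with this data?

Divided differences on the nodes 4, 8, 9:
  order 0: -4  -8  -9
  order 1: -1  -1
  order 2: 0
The order-1 divided differences are all -1 (nonzero) and every higher order vanishes, so the data lies on a polynomial of degree exactly 1.

1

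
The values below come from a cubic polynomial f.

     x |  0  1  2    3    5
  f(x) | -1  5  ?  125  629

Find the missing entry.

The 4 known points determine the degree-3 polynomial uniquely.
Write f(x) = ax^3 + bx^2 + cx + d. Substituting each data point gives a linear system:
  d = -1
  a + b + c + d = 5
  27a + 9b + 3c + d = 125
  125a + 25b + 5c + d = 629
Solving the system yields a = 6, b = -6, c = 6, d = -1.
So f(x) = 6x^3 - 6x^2 + 6x - 1.
Then f(2) = 35.

35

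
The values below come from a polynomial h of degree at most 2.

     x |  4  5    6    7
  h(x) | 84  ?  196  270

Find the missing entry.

134

The 3 known points determine the degree-2 polynomial uniquely.
Write h(x) = ax^2 + bx + c. Substituting each data point gives a linear system:
  16a + 4b + c = 84
  36a + 6b + c = 196
  49a + 7b + c = 270
Solving the system yields a = 6, b = -4, c = 4.
So h(x) = 6x^2 - 4x + 4.
Then h(5) = 134.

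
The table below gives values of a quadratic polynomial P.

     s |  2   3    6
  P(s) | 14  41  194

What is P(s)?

Using the Lagrange interpolation formula with nodes 2, 3, 6:
  L_0(s) = (s - 3)(s - 6) / 4
  L_1(s) = (s - 2)(s - 6) / -3
  L_2(s) = (s - 2)(s - 3) / 12
Then P(s) = 14·L_0(s) + 41·L_1(s) + 194·L_2(s).
Expanding and collecting terms gives P(s) = 6s^2 - 3s - 4.
Check: P(6) = 194. ✓

P(s) = 6s^2 - 3s - 4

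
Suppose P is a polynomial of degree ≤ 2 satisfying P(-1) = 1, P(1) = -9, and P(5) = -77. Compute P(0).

-2

Using the Lagrange interpolation formula with nodes -1, 1, 5:
  L_0(x) = (x - 1)(x - 5) / 12
  L_1(x) = (x + 1)(x - 5) / -8
  L_2(x) = (x + 1)(x - 1) / 24
Then P(x) = 1·L_0(x) - 9·L_1(x) - 77·L_2(x).
Expanding and collecting terms gives P(x) = -2x^2 - 5x - 2.
Evaluating at x = 0: P(0) = -2.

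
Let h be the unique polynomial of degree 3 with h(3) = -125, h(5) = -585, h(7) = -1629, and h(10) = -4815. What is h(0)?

Using the Lagrange interpolation formula with nodes 3, 5, 7, 10:
  L_0(n) = (n - 5)(n - 7)(n - 10) / -56
  L_1(n) = (n - 3)(n - 7)(n - 10) / 20
  L_2(n) = (n - 3)(n - 5)(n - 10) / -24
  L_3(n) = (n - 3)(n - 5)(n - 7) / 105
Then h(n) = -125·L_0(n) - 585·L_1(n) - 1629·L_2(n) - 4815·L_3(n).
Expanding and collecting terms gives h(n) = -5n^3 + 2n^2 - n - 5.
Evaluating at n = 0: h(0) = -5.

-5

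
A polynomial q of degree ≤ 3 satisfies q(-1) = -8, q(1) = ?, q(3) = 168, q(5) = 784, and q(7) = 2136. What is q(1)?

The 4 known points determine the degree-3 polynomial uniquely.
Write q(s) = as^3 + bs^2 + cs + d. Substituting each data point gives a linear system:
  -a + b - c + d = -8
  27a + 9b + 3c + d = 168
  125a + 25b + 5c + d = 784
  343a + 49b + 7c + d = 2136
Solving the system yields a = 6, b = 2, c = -2, d = -6.
So q(s) = 6s^3 + 2s^2 - 2s - 6.
Then q(1) = 0.

0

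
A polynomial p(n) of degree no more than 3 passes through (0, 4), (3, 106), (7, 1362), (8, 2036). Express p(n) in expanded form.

p(n) = 4n^3 - 2n + 4

Write p(n) = an^3 + bn^2 + cn + d. Substituting each data point gives a linear system:
  d = 4
  27a + 9b + 3c + d = 106
  343a + 49b + 7c + d = 1362
  512a + 64b + 8c + d = 2036
Solving the system yields a = 4, b = 0, c = -2, d = 4.
So p(n) = 4n^3 - 2n + 4.
Check: p(0) = 4. ✓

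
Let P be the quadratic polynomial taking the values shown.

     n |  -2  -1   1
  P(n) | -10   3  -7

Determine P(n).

P(n) = -6n^2 - 5n + 4

Write P(n) = an^2 + bn + c. Substituting each data point gives a linear system:
  4a - 2b + c = -10
  a - b + c = 3
  a + b + c = -7
Solving the system yields a = -6, b = -5, c = 4.
So P(n) = -6n² - 5n + 4.
Check: P(1) = -7. ✓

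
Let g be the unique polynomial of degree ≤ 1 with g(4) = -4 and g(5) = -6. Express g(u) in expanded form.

g(u) = -2u + 4

Write g(u) = au + b. Substituting each data point gives a linear system:
  4a + b = -4
  5a + b = -6
Solving the system yields a = -2, b = 4.
So g(u) = -2u + 4.
Check: g(4) = -4. ✓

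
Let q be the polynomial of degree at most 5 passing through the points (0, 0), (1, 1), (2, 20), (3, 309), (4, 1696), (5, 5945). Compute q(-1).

-19

Using the Lagrange interpolation formula with nodes 0, 1, 2, 3, 4, 5:
  L_0(t) = (t - 1)(t - 2)(t - 3)(t - 4)(t - 5) / -120
  L_1(t) = t(t - 2)(t - 3)(t - 4)(t - 5) / 24
  L_2(t) = t(t - 1)(t - 3)(t - 4)(t - 5) / -12
  L_3(t) = t(t - 1)(t - 2)(t - 4)(t - 5) / 12
  L_4(t) = t(t - 1)(t - 2)(t - 3)(t - 5) / -24
  L_5(t) = t(t - 1)(t - 2)(t - 3)(t - 4) / 120
Then q(t) = 0·L_0(t) + 1·L_1(t) + 20·L_2(t) + 309·L_3(t) + 1696·L_4(t) + 5945·L_5(t).
Expanding and collecting terms gives q(t) = 3t⁵ - 6t⁴ + 3t³ - 3t² + 4t.
Evaluating at t = -1: q(-1) = -19.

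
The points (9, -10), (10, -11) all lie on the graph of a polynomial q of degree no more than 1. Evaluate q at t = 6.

Using the Lagrange interpolation formula with nodes 9, 10:
  L_0(t) = (t - 10) / -1
  L_1(t) = (t - 9) / 1
Then q(t) = -10·L_0(t) - 11·L_1(t).
Expanding and collecting terms gives q(t) = -t - 1.
Evaluating at t = 6: q(6) = -7.

-7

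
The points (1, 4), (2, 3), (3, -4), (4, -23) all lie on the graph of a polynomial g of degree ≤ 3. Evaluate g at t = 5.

Write g(t) = at^3 + bt^2 + ct + d. Substituting each data point gives a linear system:
  a + b + c + d = 4
  8a + 4b + 2c + d = 3
  27a + 9b + 3c + d = -4
  64a + 16b + 4c + d = -23
Solving the system yields a = -1, b = 3, c = -3, d = 5.
So g(t) = -t^3 + 3t^2 - 3t + 5.
Then g(5) = -60.

-60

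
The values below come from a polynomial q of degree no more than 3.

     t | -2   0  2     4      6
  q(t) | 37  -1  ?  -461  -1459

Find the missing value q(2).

On equispaced nodes a degree-3 polynomial has vanishing fourth forward difference, so
  q(-2) - 4·q(0) + 6·q(2) - 4·q(4) + q(6) = 0.
Substituting the known values and solving for q(2):
  6·q(2) = -426
  q(2) = -71.

-71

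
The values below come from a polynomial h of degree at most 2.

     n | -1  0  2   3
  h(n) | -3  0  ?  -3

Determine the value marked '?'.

0

The 3 known points determine the degree-2 polynomial uniquely.
Write h(n) = an^2 + bn + c. Substituting each data point gives a linear system:
  a - b + c = -3
  c = 0
  9a + 3b + c = -3
Solving the system yields a = -1, b = 2, c = 0.
So h(n) = -n² + 2n.
Then h(2) = 0.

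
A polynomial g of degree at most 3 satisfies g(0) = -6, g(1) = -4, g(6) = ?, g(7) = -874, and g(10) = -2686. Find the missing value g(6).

-534

The 4 known points determine the degree-3 polynomial uniquely.
Write g(x) = ax^3 + bx^2 + cx + d. Substituting each data point gives a linear system:
  d = -6
  a + b + c + d = -4
  343a + 49b + 7c + d = -874
  1000a + 100b + 10c + d = -2686
Solving the system yields a = -3, b = 3, c = 2, d = -6.
So g(x) = -3x³ + 3x² + 2x - 6.
Then g(6) = -534.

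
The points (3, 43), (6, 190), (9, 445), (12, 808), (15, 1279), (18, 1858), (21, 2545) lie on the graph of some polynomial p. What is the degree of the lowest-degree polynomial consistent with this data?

Forward differences of the values at n = 3, 6, 9, 12, 15, 18, 21:
  p  : 43  190  445  808  1279  1858  2545
  Δ  : 147  255  363  471  579  687
  Δ^2: 108  108  108  108  108
  Δ^3: 0  0  0  0
  Δ^4: 0  0  0
  Δ^5: 0  0
  Δ^6: 0
The second differences are constant (108) and nonzero, while all higher differences vanish, so the minimal degree is 2.

2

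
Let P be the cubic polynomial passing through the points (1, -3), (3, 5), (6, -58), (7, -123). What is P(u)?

Using the Lagrange interpolation formula with nodes 1, 3, 6, 7:
  L_0(u) = (u - 3)(u - 6)(u - 7) / -60
  L_1(u) = (u - 1)(u - 6)(u - 7) / 24
  L_2(u) = (u - 1)(u - 3)(u - 7) / -15
  L_3(u) = (u - 1)(u - 3)(u - 6) / 24
Then P(u) = -3·L_0(u) + 5·L_1(u) - 58·L_2(u) - 123·L_3(u).
Expanding and collecting terms gives P(u) = -u^3 + 5u^2 - 3u - 4.
Check: P(7) = -123. ✓

P(u) = -u^3 + 5u^2 - 3u - 4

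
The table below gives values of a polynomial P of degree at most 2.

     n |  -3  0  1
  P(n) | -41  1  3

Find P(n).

Write P(n) = an^2 + bn + c. Substituting each data point gives a linear system:
  9a - 3b + c = -41
  c = 1
  a + b + c = 3
Solving the system yields a = -3, b = 5, c = 1.
So P(n) = -3n^2 + 5n + 1.
Check: P(1) = 3. ✓

P(n) = -3n^2 + 5n + 1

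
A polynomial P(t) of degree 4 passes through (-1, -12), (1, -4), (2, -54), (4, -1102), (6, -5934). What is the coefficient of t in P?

Write P(t) = at^4 + bt^3 + ct^2 + dt + e. Substituting each data point gives a linear system:
  a - b + c - d + e = -12
  a + b + c + d + e = -4
  16a + 8b + 4c + 2d + e = -54
  256a + 64b + 16c + 4d + e = -1102
  1296a + 216b + 36c + 6d + e = -5934
Solving the system yields a = -5, b = 2, c = 3, d = 2, e = -6.
So P(t) = -5t⁴ + 2t³ + 3t² + 2t - 6.
The coefficient of t is 2.

2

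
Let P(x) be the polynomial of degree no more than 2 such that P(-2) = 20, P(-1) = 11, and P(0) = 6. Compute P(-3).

Write P(x) = ax^2 + bx + c. Substituting each data point gives a linear system:
  4a - 2b + c = 20
  a - b + c = 11
  c = 6
Solving the system yields a = 2, b = -3, c = 6.
So P(x) = 2x^2 - 3x + 6.
Then P(-3) = 33.

33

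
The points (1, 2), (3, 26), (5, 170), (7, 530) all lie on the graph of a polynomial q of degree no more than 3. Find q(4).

Write q(u) = au^3 + bu^2 + cu + d. Substituting each data point gives a linear system:
  a + b + c + d = 2
  27a + 9b + 3c + d = 26
  125a + 25b + 5c + d = 170
  343a + 49b + 7c + d = 530
Solving the system yields a = 2, b = -3, c = -2, d = 5.
So q(u) = 2u^3 - 3u^2 - 2u + 5.
Then q(4) = 77.

77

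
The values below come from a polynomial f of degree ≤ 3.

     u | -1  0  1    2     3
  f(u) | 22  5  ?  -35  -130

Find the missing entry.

-2

The 4 known points determine the degree-3 polynomial uniquely.
Write f(u) = au^3 + bu^2 + cu + d. Substituting each data point gives a linear system:
  -a + b - c + d = 22
  d = 5
  8a + 4b + 2c + d = -35
  27a + 9b + 3c + d = -130
Solving the system yields a = -6, b = 5, c = -6, d = 5.
So f(u) = -6u³ + 5u² - 6u + 5.
Then f(1) = -2.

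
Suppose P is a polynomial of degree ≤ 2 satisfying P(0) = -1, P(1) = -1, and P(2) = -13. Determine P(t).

P(t) = -6t^2 + 6t - 1

Using the Lagrange interpolation formula with nodes 0, 1, 2:
  L_0(t) = (t - 1)(t - 2) / 2
  L_1(t) = t(t - 2) / -1
  L_2(t) = t(t - 1) / 2
Then P(t) = -1·L_0(t) - 1·L_1(t) - 13·L_2(t).
Expanding and collecting terms gives P(t) = -6t² + 6t - 1.
Check: P(0) = -1. ✓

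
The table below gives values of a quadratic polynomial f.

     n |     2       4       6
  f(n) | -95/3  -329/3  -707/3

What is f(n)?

Write f(n) = an^2 + bn + c. Substituting each data point gives a linear system:
  4a + 2b + c = -95/3
  16a + 4b + c = -329/3
  36a + 6b + c = -707/3
Solving the system yields a = -6, b = -3, c = -5/3.
So f(n) = -6n² - 3n - 5/3.
Check: f(6) = -707/3. ✓

f(n) = -6n^2 - 3n - 5/3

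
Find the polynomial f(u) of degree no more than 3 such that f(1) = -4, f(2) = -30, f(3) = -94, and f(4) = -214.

f(u) = -3u^3 - u^2 - 2u + 2

Write f(u) = au^3 + bu^2 + cu + d. Substituting each data point gives a linear system:
  a + b + c + d = -4
  8a + 4b + 2c + d = -30
  27a + 9b + 3c + d = -94
  64a + 16b + 4c + d = -214
Solving the system yields a = -3, b = -1, c = -2, d = 2.
So f(u) = -3u³ - u² - 2u + 2.
Check: f(3) = -94. ✓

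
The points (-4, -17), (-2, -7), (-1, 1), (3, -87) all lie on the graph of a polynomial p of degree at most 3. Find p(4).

Write p(s) = as^3 + bs^2 + cs + d. Substituting each data point gives a linear system:
  -64a + 16b - 4c + d = -17
  -8a + 4b - 2c + d = -7
  -a + b - c + d = 1
  27a + 9b + 3c + d = -87
Solving the system yields a = -1, b = -6, c = -3, d = 3.
So p(s) = -s³ - 6s² - 3s + 3.
Then p(4) = -169.

-169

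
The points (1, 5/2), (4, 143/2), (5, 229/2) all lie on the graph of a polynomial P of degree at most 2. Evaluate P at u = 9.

773/2

Write P(u) = au^2 + bu + c. Substituting each data point gives a linear system:
  a + b + c = 5/2
  16a + 4b + c = 143/2
  25a + 5b + c = 229/2
Solving the system yields a = 5, b = -2, c = -1/2.
So P(u) = 5u² - 2u - 1/2.
Then P(9) = 773/2.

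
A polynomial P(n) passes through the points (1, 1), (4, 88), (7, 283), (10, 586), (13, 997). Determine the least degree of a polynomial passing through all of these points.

Forward differences of the values at n = 1, 4, 7, 10, 13:
  P  : 1  88  283  586  997
  Δ  : 87  195  303  411
  Δ^2: 108  108  108
  Δ^3: 0  0
  Δ^4: 0
The second differences are constant (108) and nonzero, while all higher differences vanish, so the minimal degree is 2.

2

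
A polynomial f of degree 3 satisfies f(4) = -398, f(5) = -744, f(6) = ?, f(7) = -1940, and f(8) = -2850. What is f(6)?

-1248

On equispaced nodes a degree-3 polynomial has vanishing fourth forward difference, so
  f(4) - 4·f(5) + 6·f(6) - 4·f(7) + f(8) = 0.
Substituting the known values and solving for f(6):
  6·f(6) = -7488
  f(6) = -1248.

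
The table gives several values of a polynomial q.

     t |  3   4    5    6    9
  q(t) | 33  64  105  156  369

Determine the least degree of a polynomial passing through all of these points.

Divided differences on the nodes 3, 4, 5, 6, 9:
  order 0: 33  64  105  156  369
  order 1: 31  41  51  71
  order 2: 5  5  5
  order 3: 0  0
  order 4: 0
The order-2 divided differences are all 5 (nonzero) and every higher order vanishes, so the data lies on a polynomial of degree exactly 2.

2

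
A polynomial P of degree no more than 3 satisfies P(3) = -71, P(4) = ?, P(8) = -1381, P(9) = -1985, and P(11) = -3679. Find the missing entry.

The 4 known points determine the degree-3 polynomial uniquely.
Write P(n) = an^3 + bn^2 + cn + d. Substituting each data point gives a linear system:
  27a + 9b + 3c + d = -71
  512a + 64b + 8c + d = -1381
  729a + 81b + 9c + d = -1985
  1331a + 121b + 11c + d = -3679
Solving the system yields a = -3, b = 3, c = -4, d = -5.
So P(n) = -3n^3 + 3n^2 - 4n - 5.
Then P(4) = -165.

-165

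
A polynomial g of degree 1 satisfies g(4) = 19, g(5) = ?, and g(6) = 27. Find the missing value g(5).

On equispaced nodes a degree-1 polynomial has vanishing second forward difference, so
  g(4) - 2·g(5) + g(6) = 0.
Substituting the known values and solving for g(5):
  -2·g(5) = -46
  g(5) = 23.

23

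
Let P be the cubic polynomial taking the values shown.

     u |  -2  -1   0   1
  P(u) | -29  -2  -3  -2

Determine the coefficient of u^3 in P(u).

Write P(u) = au^3 + bu^2 + cu + d. Substituting each data point gives a linear system:
  -8a + 4b - 2c + d = -29
  -a + b - c + d = -2
  d = -3
  a + b + c + d = -2
Solving the system yields a = 5, b = 1, c = -5, d = -3.
So P(u) = 5u^3 + u^2 - 5u - 3.
The leading coefficient is 5.

5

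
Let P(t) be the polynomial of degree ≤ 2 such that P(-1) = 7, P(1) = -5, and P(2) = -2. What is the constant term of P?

-2

Write P(t) = at^2 + bt + c. Substituting each data point gives a linear system:
  a - b + c = 7
  a + b + c = -5
  4a + 2b + c = -2
Solving the system yields a = 3, b = -6, c = -2.
So P(t) = 3t^2 - 6t - 2.
The constant term is -2.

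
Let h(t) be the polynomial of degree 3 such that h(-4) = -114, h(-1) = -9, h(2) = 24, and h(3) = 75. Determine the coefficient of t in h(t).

Write h(t) = at^3 + bt^2 + ct + d. Substituting each data point gives a linear system:
  -64a + 16b - 4c + d = -114
  -a + b - c + d = -9
  8a + 4b + 2c + d = 24
  27a + 9b + 3c + d = 75
Solving the system yields a = 2, b = 2, c = 3, d = -6.
So h(t) = 2t^3 + 2t^2 + 3t - 6.
The coefficient of t is 3.

3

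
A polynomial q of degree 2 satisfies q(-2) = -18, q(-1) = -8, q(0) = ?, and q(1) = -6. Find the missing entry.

The 3 known points determine the degree-2 polynomial uniquely.
Write q(x) = ax^2 + bx + c. Substituting each data point gives a linear system:
  4a - 2b + c = -18
  a - b + c = -8
  a + b + c = -6
Solving the system yields a = -3, b = 1, c = -4.
So q(x) = -3x^2 + x - 4.
Then q(0) = -4.

-4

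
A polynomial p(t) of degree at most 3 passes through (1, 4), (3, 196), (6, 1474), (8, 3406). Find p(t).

Using the Lagrange interpolation formula with nodes 1, 3, 6, 8:
  L_0(t) = (t - 3)(t - 6)(t - 8) / -70
  L_1(t) = (t - 1)(t - 6)(t - 8) / 30
  L_2(t) = (t - 1)(t - 3)(t - 8) / -30
  L_3(t) = (t - 1)(t - 3)(t - 6) / 70
Then p(t) = 4·L_0(t) + 196·L_1(t) + 1474·L_2(t) + 3406·L_3(t).
Expanding and collecting terms gives p(t) = 6t^3 + 6t^2 - 6t - 2.
Check: p(1) = 4. ✓

p(t) = 6t^3 + 6t^2 - 6t - 2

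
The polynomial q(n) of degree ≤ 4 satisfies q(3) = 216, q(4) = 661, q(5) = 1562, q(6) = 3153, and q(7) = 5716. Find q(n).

Write q(n) = an^4 + bn^3 + cn^2 + dn + e. Substituting each data point gives a linear system:
  81a + 27b + 9c + 3d + e = 216
  256a + 64b + 16c + 4d + e = 661
  625a + 125b + 25c + 5d + e = 1562
  1296a + 216b + 36c + 6d + e = 3153
  2401a + 343b + 49c + 7d + e = 5716
Solving the system yields a = 2, b = 3, c = -2, d = -2, e = -3.
So q(n) = 2n^4 + 3n^3 - 2n^2 - 2n - 3.
Check: q(7) = 5716. ✓

q(n) = 2n^4 + 3n^3 - 2n^2 - 2n - 3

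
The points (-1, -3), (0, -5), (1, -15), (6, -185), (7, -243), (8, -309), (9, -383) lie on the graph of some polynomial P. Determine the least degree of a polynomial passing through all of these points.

2

Divided differences on the nodes -1, 0, 1, 6, 7, 8, 9:
  order 0: -3  -5  -15  -185  -243  -309  -383
  order 1: -2  -10  -34  -58  -66  -74
  order 2: -4  -4  -4  -4  -4
  order 3: 0  0  0  0
  order 4: 0  0  0
  order 5: 0  0
  order 6: 0
The order-2 divided differences are all -4 (nonzero) and every higher order vanishes, so the data lies on a polynomial of degree exactly 2.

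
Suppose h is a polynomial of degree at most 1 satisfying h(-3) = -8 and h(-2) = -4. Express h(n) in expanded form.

h(n) = 4n + 4

Write h(n) = an + b. Substituting each data point gives a linear system:
  -3a + b = -8
  -2a + b = -4
Solving the system yields a = 4, b = 4.
So h(n) = 4n + 4.
Check: h(-2) = -4. ✓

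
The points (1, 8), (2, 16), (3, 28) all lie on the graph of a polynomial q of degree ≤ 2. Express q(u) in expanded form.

Write q(u) = au^2 + bu + c. Substituting each data point gives a linear system:
  a + b + c = 8
  4a + 2b + c = 16
  9a + 3b + c = 28
Solving the system yields a = 2, b = 2, c = 4.
So q(u) = 2u² + 2u + 4.
Check: q(3) = 28. ✓

q(u) = 2u^2 + 2u + 4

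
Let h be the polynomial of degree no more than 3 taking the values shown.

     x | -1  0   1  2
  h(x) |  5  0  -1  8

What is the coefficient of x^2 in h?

2

Write h(x) = ax^3 + bx^2 + cx + d. Substituting each data point gives a linear system:
  -a + b - c + d = 5
  d = 0
  a + b + c + d = -1
  8a + 4b + 2c + d = 8
Solving the system yields a = 1, b = 2, c = -4, d = 0.
So h(x) = x^3 + 2x^2 - 4x.
The coefficient of x^2 is 2.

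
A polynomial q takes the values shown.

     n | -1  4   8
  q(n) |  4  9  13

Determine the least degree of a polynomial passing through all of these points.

1

Divided differences on the nodes -1, 4, 8:
  order 0: 4  9  13
  order 1: 1  1
  order 2: 0
The order-1 divided differences are all 1 (nonzero) and every higher order vanishes, so the data lies on a polynomial of degree exactly 1.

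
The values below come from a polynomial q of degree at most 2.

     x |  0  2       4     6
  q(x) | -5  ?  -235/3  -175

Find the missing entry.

-65/3

On equispaced nodes a degree-2 polynomial has vanishing third forward difference, so
  - q(0) + 3·q(2) - 3·q(4) + q(6) = 0.
Substituting the known values and solving for q(2):
  3·q(2) = -65
  q(2) = -65/3.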